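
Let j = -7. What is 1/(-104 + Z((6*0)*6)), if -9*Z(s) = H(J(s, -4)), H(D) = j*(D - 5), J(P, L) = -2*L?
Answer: -3/305 ≈ -0.0098361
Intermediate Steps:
H(D) = 35 - 7*D (H(D) = -7*(D - 5) = -7*(-5 + D) = 35 - 7*D)
Z(s) = 7/3 (Z(s) = -(35 - (-14)*(-4))/9 = -(35 - 7*8)/9 = -(35 - 56)/9 = -⅑*(-21) = 7/3)
1/(-104 + Z((6*0)*6)) = 1/(-104 + 7/3) = 1/(-305/3) = -3/305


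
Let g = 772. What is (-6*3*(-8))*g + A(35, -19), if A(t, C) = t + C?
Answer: 111184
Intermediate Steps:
A(t, C) = C + t
(-6*3*(-8))*g + A(35, -19) = (-6*3*(-8))*772 + (-19 + 35) = -18*(-8)*772 + 16 = 144*772 + 16 = 111168 + 16 = 111184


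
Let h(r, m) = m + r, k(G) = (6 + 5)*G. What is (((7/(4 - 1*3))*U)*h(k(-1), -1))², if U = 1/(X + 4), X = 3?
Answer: 144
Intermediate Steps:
k(G) = 11*G
U = ⅐ (U = 1/(3 + 4) = 1/7 = ⅐ ≈ 0.14286)
(((7/(4 - 1*3))*U)*h(k(-1), -1))² = (((7/(4 - 1*3))*(⅐))*(-1 + 11*(-1)))² = (((7/(4 - 3))*(⅐))*(-1 - 11))² = (((7/1)*(⅐))*(-12))² = (((7*1)*(⅐))*(-12))² = ((7*(⅐))*(-12))² = (1*(-12))² = (-12)² = 144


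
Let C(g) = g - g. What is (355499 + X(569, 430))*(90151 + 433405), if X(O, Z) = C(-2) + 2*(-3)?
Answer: 186120493108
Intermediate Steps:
C(g) = 0
X(O, Z) = -6 (X(O, Z) = 0 + 2*(-3) = 0 - 6 = -6)
(355499 + X(569, 430))*(90151 + 433405) = (355499 - 6)*(90151 + 433405) = 355493*523556 = 186120493108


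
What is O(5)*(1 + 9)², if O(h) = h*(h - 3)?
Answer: 1000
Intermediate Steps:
O(h) = h*(-3 + h)
O(5)*(1 + 9)² = (5*(-3 + 5))*(1 + 9)² = (5*2)*10² = 10*100 = 1000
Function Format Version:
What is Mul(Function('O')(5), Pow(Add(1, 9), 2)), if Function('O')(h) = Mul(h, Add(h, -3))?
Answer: 1000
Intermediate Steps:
Function('O')(h) = Mul(h, Add(-3, h))
Mul(Function('O')(5), Pow(Add(1, 9), 2)) = Mul(Mul(5, Add(-3, 5)), Pow(Add(1, 9), 2)) = Mul(Mul(5, 2), Pow(10, 2)) = Mul(10, 100) = 1000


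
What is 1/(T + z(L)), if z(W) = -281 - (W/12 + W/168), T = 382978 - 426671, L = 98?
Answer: -4/175931 ≈ -2.2736e-5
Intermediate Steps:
T = -43693
z(W) = -281 - 5*W/56 (z(W) = -281 - (W*(1/12) + W*(1/168)) = -281 - (W/12 + W/168) = -281 - 5*W/56)
1/(T + z(L)) = 1/(-43693 + (-281 - 5/56*98)) = 1/(-43693 + (-281 - 35/4)) = 1/(-43693 - 1159/4) = 1/(-175931/4) = -4/175931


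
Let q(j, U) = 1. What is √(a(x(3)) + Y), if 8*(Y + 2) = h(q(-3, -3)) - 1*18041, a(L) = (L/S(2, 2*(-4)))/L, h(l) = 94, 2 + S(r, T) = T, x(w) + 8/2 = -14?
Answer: I*√898190/20 ≈ 47.386*I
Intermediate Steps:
x(w) = -18 (x(w) = -4 - 14 = -18)
S(r, T) = -2 + T
a(L) = -⅒ (a(L) = (L/(-2 + 2*(-4)))/L = (L/(-2 - 8))/L = (L/(-10))/L = (L*(-⅒))/L = (-L/10)/L = -⅒)
Y = -17963/8 (Y = -2 + (94 - 1*18041)/8 = -2 + (94 - 18041)/8 = -2 + (⅛)*(-17947) = -2 - 17947/8 = -17963/8 ≈ -2245.4)
√(a(x(3)) + Y) = √(-⅒ - 17963/8) = √(-89819/40) = I*√898190/20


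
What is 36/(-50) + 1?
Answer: 7/25 ≈ 0.28000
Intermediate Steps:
36/(-50) + 1 = -1/50*36 + 1 = -18/25 + 1 = 7/25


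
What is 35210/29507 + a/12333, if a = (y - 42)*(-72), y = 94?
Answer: 107923574/121303277 ≈ 0.88970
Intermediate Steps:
a = -3744 (a = (94 - 42)*(-72) = 52*(-72) = -3744)
35210/29507 + a/12333 = 35210/29507 - 3744/12333 = 35210*(1/29507) - 3744*1/12333 = 35210/29507 - 1248/4111 = 107923574/121303277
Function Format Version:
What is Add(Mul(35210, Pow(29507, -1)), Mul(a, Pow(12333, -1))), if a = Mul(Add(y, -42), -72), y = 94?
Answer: Rational(107923574, 121303277) ≈ 0.88970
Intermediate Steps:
a = -3744 (a = Mul(Add(94, -42), -72) = Mul(52, -72) = -3744)
Add(Mul(35210, Pow(29507, -1)), Mul(a, Pow(12333, -1))) = Add(Mul(35210, Pow(29507, -1)), Mul(-3744, Pow(12333, -1))) = Add(Mul(35210, Rational(1, 29507)), Mul(-3744, Rational(1, 12333))) = Add(Rational(35210, 29507), Rational(-1248, 4111)) = Rational(107923574, 121303277)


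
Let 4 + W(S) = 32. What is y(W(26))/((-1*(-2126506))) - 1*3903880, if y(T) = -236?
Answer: -4150812121758/1063253 ≈ -3.9039e+6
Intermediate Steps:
W(S) = 28 (W(S) = -4 + 32 = 28)
y(W(26))/((-1*(-2126506))) - 1*3903880 = -236/((-1*(-2126506))) - 1*3903880 = -236/2126506 - 3903880 = -236*1/2126506 - 3903880 = -118/1063253 - 3903880 = -4150812121758/1063253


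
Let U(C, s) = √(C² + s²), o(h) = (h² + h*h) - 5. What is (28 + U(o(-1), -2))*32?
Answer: 896 + 32*√13 ≈ 1011.4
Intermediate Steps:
o(h) = -5 + 2*h² (o(h) = (h² + h²) - 5 = 2*h² - 5 = -5 + 2*h²)
(28 + U(o(-1), -2))*32 = (28 + √((-5 + 2*(-1)²)² + (-2)²))*32 = (28 + √((-5 + 2*1)² + 4))*32 = (28 + √((-5 + 2)² + 4))*32 = (28 + √((-3)² + 4))*32 = (28 + √(9 + 4))*32 = (28 + √13)*32 = 896 + 32*√13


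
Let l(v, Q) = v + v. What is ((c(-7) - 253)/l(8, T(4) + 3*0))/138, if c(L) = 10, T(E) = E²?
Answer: -81/736 ≈ -0.11005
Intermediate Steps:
l(v, Q) = 2*v
((c(-7) - 253)/l(8, T(4) + 3*0))/138 = ((10 - 253)/((2*8)))/138 = -243/16*(1/138) = -243*1/16*(1/138) = -243/16*1/138 = -81/736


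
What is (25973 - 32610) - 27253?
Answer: -33890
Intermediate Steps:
(25973 - 32610) - 27253 = -6637 - 27253 = -33890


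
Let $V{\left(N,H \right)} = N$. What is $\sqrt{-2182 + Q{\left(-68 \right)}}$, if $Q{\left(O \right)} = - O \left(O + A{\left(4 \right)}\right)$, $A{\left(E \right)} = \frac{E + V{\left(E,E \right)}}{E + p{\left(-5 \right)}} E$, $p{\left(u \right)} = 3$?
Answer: $\frac{i \sqrt{318262}}{7} \approx 80.592 i$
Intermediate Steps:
$A{\left(E \right)} = \frac{2 E^{2}}{3 + E}$ ($A{\left(E \right)} = \frac{E + E}{E + 3} E = \frac{2 E}{3 + E} E = \frac{2 E^{2}}{3 + E}$)
$Q{\left(O \right)} = - O \left(\frac{32}{7} + O\right)$ ($Q{\left(O \right)} = - O \left(O + \frac{2 \cdot 4^{2}}{3 + 4}\right) = - O \left(O + 2 \cdot 16 \cdot \frac{1}{7}\right) = - O \left(O + \frac{32}{7}\right) = - O \left(\frac{32}{7} + O\right)$)
$\sqrt{-2182 + Q{\left(-68 \right)}} = \sqrt{-2182 - - \frac{68 \left(32 + 7 \left(-68\right)\right)}{7}} = \sqrt{-2182 - - \frac{68 \left(32 - 476\right)}{7}} = \sqrt{-2182 - \left(- \frac{68}{7}\right) \left(-444\right)} = \sqrt{-2182 - \frac{30192}{7}} = \sqrt{- \frac{45466}{7}} = \frac{i \sqrt{318262}}{7}$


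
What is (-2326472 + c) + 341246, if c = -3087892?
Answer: -5073118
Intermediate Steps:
(-2326472 + c) + 341246 = (-2326472 - 3087892) + 341246 = -5414364 + 341246 = -5073118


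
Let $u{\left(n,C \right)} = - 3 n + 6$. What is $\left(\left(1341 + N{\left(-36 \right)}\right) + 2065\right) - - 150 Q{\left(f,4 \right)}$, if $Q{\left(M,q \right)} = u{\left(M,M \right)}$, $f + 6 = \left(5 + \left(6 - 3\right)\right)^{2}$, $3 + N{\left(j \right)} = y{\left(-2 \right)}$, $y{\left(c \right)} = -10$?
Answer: $-21807$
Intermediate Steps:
$N{\left(j \right)} = -13$ ($N{\left(j \right)} = -3 - 10 = -13$)
$f = 58$ ($f = -6 + \left(5 + \left(6 - 3\right)\right)^{2} = -6 + \left(5 + 3\right)^{2} = -6 + 8^{2} = -6 + 64 = 58$)
$u{\left(n,C \right)} = 6 - 3 n$
$Q{\left(M,q \right)} = 6 - 3 M$
$\left(\left(1341 + N{\left(-36 \right)}\right) + 2065\right) - - 150 Q{\left(f,4 \right)} = \left(\left(1341 - 13\right) + 2065\right) - - 150 \left(6 - 174\right) = \left(1328 + 2065\right) - - 150 \left(6 - 174\right) = 3393 - \left(-150\right) \left(-168\right) = 3393 - 25200 = -21807$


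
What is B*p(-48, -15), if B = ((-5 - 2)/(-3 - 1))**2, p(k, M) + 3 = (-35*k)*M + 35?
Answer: -77077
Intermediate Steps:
p(k, M) = 32 - 35*M*k (p(k, M) = -3 + ((-35*k)*M + 35) = -3 + (-35*M*k + 35) = -3 + (35 - 35*M*k) = 32 - 35*M*k)
B = 49/16 (B = (-7/(-4))**2 = (-7*(-1/4))**2 = (7/4)**2 = 49/16 ≈ 3.0625)
B*p(-48, -15) = 49*(32 - 35*(-15)*(-48))/16 = 49*(32 - 25200)/16 = (49/16)*(-25168) = -77077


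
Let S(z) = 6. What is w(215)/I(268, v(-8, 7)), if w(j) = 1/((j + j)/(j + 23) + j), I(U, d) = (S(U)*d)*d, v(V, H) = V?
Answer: 119/9907200 ≈ 1.2011e-5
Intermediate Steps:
I(U, d) = 6*d**2 (I(U, d) = (6*d)*d = 6*d**2)
w(j) = 1/(j + 2*j/(23 + j)) (w(j) = 1/((2*j)/(23 + j) + j) = 1/(2*j/(23 + j) + j) = 1/(j + 2*j/(23 + j)))
w(215)/I(268, v(-8, 7)) = ((23 + 215)/(215*(25 + 215)))/((6*(-8)**2)) = ((1/215)*238/240)/((6*64)) = ((1/215)*(1/240)*238)/384 = (119/25800)*(1/384) = 119/9907200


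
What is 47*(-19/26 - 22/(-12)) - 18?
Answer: 1319/39 ≈ 33.820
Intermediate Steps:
47*(-19/26 - 22/(-12)) - 18 = 47*(-19*1/26 - 22*(-1/12)) - 18 = 47*(-19/26 + 11/6) - 18 = 47*(43/39) - 18 = 2021/39 - 18 = 1319/39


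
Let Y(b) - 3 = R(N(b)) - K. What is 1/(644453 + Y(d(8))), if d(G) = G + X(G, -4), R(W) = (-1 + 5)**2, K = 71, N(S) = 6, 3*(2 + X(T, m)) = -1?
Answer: 1/644401 ≈ 1.5518e-6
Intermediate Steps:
X(T, m) = -7/3 (X(T, m) = -2 + (1/3)*(-1) = -2 - 1/3 = -7/3)
R(W) = 16 (R(W) = 4**2 = 16)
d(G) = -7/3 + G (d(G) = G - 7/3 = -7/3 + G)
Y(b) = -52 (Y(b) = 3 + (16 - 1*71) = 3 + (16 - 71) = 3 - 55 = -52)
1/(644453 + Y(d(8))) = 1/(644453 - 52) = 1/644401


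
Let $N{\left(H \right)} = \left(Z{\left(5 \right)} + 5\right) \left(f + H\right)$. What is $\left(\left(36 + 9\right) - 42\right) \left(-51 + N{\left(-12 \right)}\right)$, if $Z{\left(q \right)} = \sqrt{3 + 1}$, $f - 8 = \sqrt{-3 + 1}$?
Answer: $-237 + 21 i \sqrt{2} \approx -237.0 + 29.698 i$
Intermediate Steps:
$f = 8 + i \sqrt{2}$ ($f = 8 + \sqrt{-3 + 1} = 8 + \sqrt{-2} = 8 + i \sqrt{2} \approx 8.0 + 1.4142 i$)
$Z{\left(q \right)} = 2$ ($Z{\left(q \right)} = \sqrt{4} = 2$)
$N{\left(H \right)} = 56 + 7 H + 7 i \sqrt{2}$ ($N{\left(H \right)} = \left(2 + 5\right) \left(\left(8 + i \sqrt{2}\right) + H\right) = 7 \left(8 + H + i \sqrt{2}\right) = 56 + 7 H + 7 i \sqrt{2}$)
$\left(\left(36 + 9\right) - 42\right) \left(-51 + N{\left(-12 \right)}\right) = \left(\left(36 + 9\right) - 42\right) \left(-51 + \left(56 + 7 \left(-12\right) + 7 i \sqrt{2}\right)\right) = \left(45 - 42\right) \left(-51 + \left(56 - 84 + 7 i \sqrt{2}\right)\right) = 3 \left(-51 - \left(28 - 7 i \sqrt{2}\right)\right) = 3 \left(-79 + 7 i \sqrt{2}\right) = -237 + 21 i \sqrt{2}$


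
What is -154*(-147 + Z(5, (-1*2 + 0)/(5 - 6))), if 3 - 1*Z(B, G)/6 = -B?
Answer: 15246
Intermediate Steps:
Z(B, G) = 18 + 6*B (Z(B, G) = 18 - (-6)*B = 18 + 6*B)
-154*(-147 + Z(5, (-1*2 + 0)/(5 - 6))) = -154*(-147 + (18 + 6*5)) = -154*(-147 + (18 + 30)) = -154*(-147 + 48) = -154*(-99) = 15246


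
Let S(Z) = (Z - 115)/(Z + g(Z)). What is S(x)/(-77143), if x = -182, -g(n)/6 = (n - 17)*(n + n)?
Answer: -27/3049238374 ≈ -8.8547e-9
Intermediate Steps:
g(n) = -12*n*(-17 + n) (g(n) = -6*(n - 17)*(n + n) = -6*(-17 + n)*2*n = -12*n*(-17 + n))
S(Z) = (-115 + Z)/(Z + 12*Z*(17 - Z)) (S(Z) = (Z - 115)/(Z + 12*Z*(17 - Z)) = (-115 + Z)/(Z + 12*Z*(17 - Z)))
S(x)/(-77143) = ((115 - 1*(-182))/((-182)*(-205 + 12*(-182))))/(-77143) = -(115 + 182)/(182*(-205 - 2184))*(-1/77143) = -1/182*297/(-2389)*(-1/77143) = -1/182*(-1/2389)*297*(-1/77143) = (297/434798)*(-1/77143) = -27/3049238374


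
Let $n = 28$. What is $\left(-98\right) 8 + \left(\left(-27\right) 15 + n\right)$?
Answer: $-1161$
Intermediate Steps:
$\left(-98\right) 8 + \left(\left(-27\right) 15 + n\right) = \left(-98\right) 8 + \left(\left(-27\right) 15 + 28\right) = -784 + \left(-405 + 28\right) = -784 - 377 = -1161$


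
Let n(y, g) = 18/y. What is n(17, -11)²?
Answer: 324/289 ≈ 1.1211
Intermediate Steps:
n(17, -11)² = (18/17)² = 324/289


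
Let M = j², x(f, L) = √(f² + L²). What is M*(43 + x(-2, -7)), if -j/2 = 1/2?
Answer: 43 + √53 ≈ 50.280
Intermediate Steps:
j = -1 (j = -2/2 = -2*½ = -1)
x(f, L) = √(L² + f²)
M = 1 (M = (-1)² = 1)
M*(43 + x(-2, -7)) = 1*(43 + √((-7)² + (-2)²)) = 1*(43 + √(49 + 4)) = 1*(43 + √53) = 43 + √53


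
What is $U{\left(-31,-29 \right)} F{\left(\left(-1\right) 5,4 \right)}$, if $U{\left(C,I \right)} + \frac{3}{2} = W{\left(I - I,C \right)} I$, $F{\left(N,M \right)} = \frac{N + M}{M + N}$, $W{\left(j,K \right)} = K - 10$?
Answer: $\frac{2375}{2} \approx 1187.5$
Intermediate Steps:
$W{\left(j,K \right)} = -10 + K$ ($W{\left(j,K \right)} = K - 10 = -10 + K$)
$F{\left(N,M \right)} = 1$ ($F{\left(N,M \right)} = \frac{M + N}{M + N} = 1$)
$U{\left(C,I \right)} = - \frac{3}{2} + I \left(-10 + C\right)$ ($U{\left(C,I \right)} = - \frac{3}{2} + \left(-10 + C\right) I = - \frac{3}{2} + I \left(-10 + C\right)$)
$U{\left(-31,-29 \right)} F{\left(\left(-1\right) 5,4 \right)} = \left(- \frac{3}{2} - 29 \left(-10 - 31\right)\right) 1 = \left(- \frac{3}{2} - -1189\right) 1 = \left(- \frac{3}{2} + 1189\right) 1 = \frac{2375}{2} \cdot 1 = \frac{2375}{2}$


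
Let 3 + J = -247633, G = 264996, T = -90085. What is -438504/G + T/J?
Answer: -7059767657/5468545788 ≈ -1.2910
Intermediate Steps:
J = -247636 (J = -3 - 247633 = -247636)
-438504/G + T/J = -438504/264996 - 90085/(-247636) = -438504*1/264996 - 90085*(-1/247636) = -36542/22083 + 90085/247636 = -7059767657/5468545788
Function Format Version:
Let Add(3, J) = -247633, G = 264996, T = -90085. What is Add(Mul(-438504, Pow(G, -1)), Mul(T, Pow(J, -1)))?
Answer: Rational(-7059767657, 5468545788) ≈ -1.2910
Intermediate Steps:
J = -247636 (J = Add(-3, -247633) = -247636)
Add(Mul(-438504, Pow(G, -1)), Mul(T, Pow(J, -1))) = Add(Mul(-438504, Pow(264996, -1)), Mul(-90085, Pow(-247636, -1))) = Add(Mul(-438504, Rational(1, 264996)), Mul(-90085, Rational(-1, 247636))) = Add(Rational(-36542, 22083), Rational(90085, 247636)) = Rational(-7059767657, 5468545788)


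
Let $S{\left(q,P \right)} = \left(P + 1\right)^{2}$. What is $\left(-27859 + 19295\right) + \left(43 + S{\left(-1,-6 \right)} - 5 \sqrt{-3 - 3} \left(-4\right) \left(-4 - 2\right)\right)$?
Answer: $-8521 - 3000 i \sqrt{6} \approx -8521.0 - 7348.5 i$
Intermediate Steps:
$S{\left(q,P \right)} = \left(1 + P\right)^{2}$
$\left(-27859 + 19295\right) + \left(43 + S{\left(-1,-6 \right)} - 5 \sqrt{-3 - 3} \left(-4\right) \left(-4 - 2\right)\right) = \left(-27859 + 19295\right) + \left(43 + \left(1 - 6\right)^{2} - 5 \sqrt{-3 - 3} \left(-4\right) \left(-4 - 2\right)\right) = -8564 + \left(43 + \left(-5\right)^{2} - 5 \sqrt{-6} \left(-4\right) \left(-6\right)\right) = -8564 + \left(43 + 25 - 5 i \sqrt{6} \left(-4\right) \left(-6\right)\right) = -8564 + \left(43 + 25 \cdot 20 i \sqrt{6} \left(-6\right)\right) = -8564 + \left(43 + 25 \left(- 120 i \sqrt{6}\right)\right) = -8564 + \left(43 - 3000 i \sqrt{6}\right) = -8521 - 3000 i \sqrt{6}$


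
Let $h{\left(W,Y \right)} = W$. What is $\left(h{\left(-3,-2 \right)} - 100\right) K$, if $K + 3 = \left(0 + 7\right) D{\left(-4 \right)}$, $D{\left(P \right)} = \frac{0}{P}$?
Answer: $309$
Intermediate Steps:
$D{\left(P \right)} = 0$
$K = -3$ ($K = -3 + \left(0 + 7\right) 0 = -3 + 7 \cdot 0 = -3 + 0 = -3$)
$\left(h{\left(-3,-2 \right)} - 100\right) K = \left(-3 - 100\right) \left(-3\right) = \left(-103\right) \left(-3\right) = 309$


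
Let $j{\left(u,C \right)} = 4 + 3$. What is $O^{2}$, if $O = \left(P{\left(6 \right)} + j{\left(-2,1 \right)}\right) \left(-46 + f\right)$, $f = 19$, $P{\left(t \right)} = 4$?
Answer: $88209$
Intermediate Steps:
$j{\left(u,C \right)} = 7$
$O = -297$ ($O = \left(4 + 7\right) \left(-46 + 19\right) = 11 \left(-27\right) = -297$)
$O^{2} = \left(-297\right)^{2} = 88209$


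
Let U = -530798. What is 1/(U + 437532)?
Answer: -1/93266 ≈ -1.0722e-5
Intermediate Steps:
1/(U + 437532) = 1/(-530798 + 437532) = 1/(-93266) = -1/93266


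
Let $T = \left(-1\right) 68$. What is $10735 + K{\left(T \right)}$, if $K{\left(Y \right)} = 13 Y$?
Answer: $9851$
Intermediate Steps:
$T = -68$
$10735 + K{\left(T \right)} = 10735 + 13 \left(-68\right) = 10735 - 884 = 9851$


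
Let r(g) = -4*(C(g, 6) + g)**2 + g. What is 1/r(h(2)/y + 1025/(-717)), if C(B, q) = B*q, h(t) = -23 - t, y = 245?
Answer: -3598623/1660092310 ≈ -0.0021677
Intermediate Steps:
r(g) = g - 196*g**2 (r(g) = -4*(g*6 + g)**2 + g = -4*(6*g + g)**2 + g = -4*49*g**2 + g = -196*g**2 + g = g - 196*g**2)
1/r(h(2)/y + 1025/(-717)) = 1/(((-23 - 1*2)/245 + 1025/(-717))*(1 - 196*((-23 - 1*2)/245 + 1025/(-717)))) = 1/(((-23 - 2)*(1/245) + 1025*(-1/717))*(1 - 196*((-23 - 2)*(1/245) + 1025*(-1/717)))) = 1/((-25*1/245 - 1025/717)*(1 - 196*(-25*1/245 - 1025/717))) = 1/((-5/49 - 1025/717)*(1 - 196*(-5/49 - 1025/717))) = 1/(-53810*(1 - 196*(-53810/35133))/35133) = 1/(-53810*(1 + 215240/717)/35133) = 1/(-53810/35133*215957/717) = 1/(-1660092310/3598623) = -3598623/1660092310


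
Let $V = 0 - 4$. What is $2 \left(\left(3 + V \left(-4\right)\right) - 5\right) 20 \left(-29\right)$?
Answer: $-16240$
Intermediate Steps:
$V = -4$
$2 \left(\left(3 + V \left(-4\right)\right) - 5\right) 20 \left(-29\right) = 2 \left(\left(3 - -16\right) - 5\right) 20 \left(-29\right) = 2 \left(\left(3 + 16\right) - 5\right) 20 \left(-29\right) = 2 \left(19 - 5\right) 20 \left(-29\right) = 2 \cdot 14 \cdot 20 \left(-29\right) = 28 \cdot 20 \left(-29\right) = 560 \left(-29\right) = -16240$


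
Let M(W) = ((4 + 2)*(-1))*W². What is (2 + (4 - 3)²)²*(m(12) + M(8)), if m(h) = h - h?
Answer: -3456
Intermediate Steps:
m(h) = 0
M(W) = -6*W² (M(W) = (6*(-1))*W² = -6*W²)
(2 + (4 - 3)²)²*(m(12) + M(8)) = (2 + (4 - 3)²)²*(0 - 6*8²) = (2 + 1²)²*(0 - 6*64) = (2 + 1)²*(0 - 384) = 3²*(-384) = 9*(-384) = -3456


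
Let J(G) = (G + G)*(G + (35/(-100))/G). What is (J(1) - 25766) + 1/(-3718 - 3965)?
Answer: -1979501911/76830 ≈ -25765.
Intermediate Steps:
J(G) = 2*G*(G - 7/(20*G)) (J(G) = (2*G)*(G + (35*(-1/100))/G) = (2*G)*(G - 7/(20*G)) = 2*G*(G - 7/(20*G)))
(J(1) - 25766) + 1/(-3718 - 3965) = ((-7/10 + 2*1²) - 25766) + 1/(-3718 - 3965) = ((-7/10 + 2*1) - 25766) + 1/(-7683) = ((-7/10 + 2) - 25766) - 1/7683 = (13/10 - 25766) - 1/7683 = -257647/10 - 1/7683 = -1979501911/76830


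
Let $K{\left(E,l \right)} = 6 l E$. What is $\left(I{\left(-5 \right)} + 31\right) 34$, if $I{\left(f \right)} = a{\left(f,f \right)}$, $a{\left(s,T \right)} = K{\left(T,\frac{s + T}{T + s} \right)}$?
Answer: $34$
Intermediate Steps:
$K{\left(E,l \right)} = 6 E l$
$a{\left(s,T \right)} = 6 T$ ($a{\left(s,T \right)} = 6 T \frac{s + T}{T + s} = 6 T \frac{T + s}{T + s} = 6 T 1 = 6 T$)
$I{\left(f \right)} = 6 f$
$\left(I{\left(-5 \right)} + 31\right) 34 = \left(6 \left(-5\right) + 31\right) 34 = \left(-30 + 31\right) 34 = 1 \cdot 34 = 34$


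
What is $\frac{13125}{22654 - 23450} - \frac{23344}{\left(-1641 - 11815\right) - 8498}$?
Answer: $- \frac{134782213}{8737692} \approx -15.425$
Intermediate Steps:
$\frac{13125}{22654 - 23450} - \frac{23344}{\left(-1641 - 11815\right) - 8498} = \frac{13125}{-796} - \frac{23344}{-13456 - 8498} = 13125 \left(- \frac{1}{796}\right) - \frac{23344}{-21954} = - \frac{13125}{796} - - \frac{11672}{10977} = - \frac{13125}{796} + \frac{11672}{10977} = - \frac{134782213}{8737692}$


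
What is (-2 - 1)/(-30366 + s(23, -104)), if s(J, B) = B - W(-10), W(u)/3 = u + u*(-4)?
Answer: 3/30560 ≈ 9.8168e-5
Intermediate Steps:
W(u) = -9*u (W(u) = 3*(u + u*(-4)) = 3*(u - 4*u) = 3*(-3*u) = -9*u)
s(J, B) = -90 + B (s(J, B) = B - (-9)*(-10) = B - 1*90 = B - 90 = -90 + B)
(-2 - 1)/(-30366 + s(23, -104)) = (-2 - 1)/(-30366 + (-90 - 104)) = -3/(-30366 - 194) = -3/(-30560) = -3*(-1/30560) = 3/30560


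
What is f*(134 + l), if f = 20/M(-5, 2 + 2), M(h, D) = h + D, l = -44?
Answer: -1800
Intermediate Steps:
M(h, D) = D + h
f = -20 (f = 20/((2 + 2) - 5) = 20/(4 - 5) = 20/(-1) = 20*(-1) = -20)
f*(134 + l) = -20*(134 - 44) = -20*90 = -1800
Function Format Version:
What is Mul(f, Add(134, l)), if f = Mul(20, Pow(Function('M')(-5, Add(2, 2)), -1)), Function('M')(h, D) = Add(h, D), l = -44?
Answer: -1800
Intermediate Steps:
Function('M')(h, D) = Add(D, h)
f = -20 (f = Mul(20, Pow(Add(Add(2, 2), -5), -1)) = Mul(20, Pow(Add(4, -5), -1)) = Mul(20, Pow(-1, -1)) = Mul(20, -1) = -20)
Mul(f, Add(134, l)) = Mul(-20, Add(134, -44)) = Mul(-20, 90) = -1800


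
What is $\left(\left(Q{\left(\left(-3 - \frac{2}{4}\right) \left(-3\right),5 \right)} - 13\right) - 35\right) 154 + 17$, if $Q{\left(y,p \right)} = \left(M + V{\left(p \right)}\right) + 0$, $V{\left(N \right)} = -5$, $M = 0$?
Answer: $-8145$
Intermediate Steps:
$Q{\left(y,p \right)} = -5$ ($Q{\left(y,p \right)} = \left(0 - 5\right) + 0 = -5 + 0 = -5$)
$\left(\left(Q{\left(\left(-3 - \frac{2}{4}\right) \left(-3\right),5 \right)} - 13\right) - 35\right) 154 + 17 = \left(\left(-5 - 13\right) - 35\right) 154 + 17 = \left(-18 - 35\right) 154 + 17 = \left(-53\right) 154 + 17 = -8162 + 17 = -8145$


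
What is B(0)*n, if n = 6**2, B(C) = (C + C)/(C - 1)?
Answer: 0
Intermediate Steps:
B(C) = 2*C/(-1 + C) (B(C) = (2*C)/(-1 + C) = 2*C/(-1 + C))
n = 36
B(0)*n = (2*0/(-1 + 0))*36 = (2*0/(-1))*36 = (2*0*(-1))*36 = 0*36 = 0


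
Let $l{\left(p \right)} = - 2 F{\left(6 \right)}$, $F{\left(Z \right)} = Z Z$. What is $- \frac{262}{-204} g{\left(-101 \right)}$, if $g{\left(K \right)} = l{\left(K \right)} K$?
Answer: $\frac{158772}{17} \approx 9339.5$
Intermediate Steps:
$F{\left(Z \right)} = Z^{2}$
$l{\left(p \right)} = -72$ ($l{\left(p \right)} = - 2 \cdot 6^{2} = \left(-2\right) 36 = -72$)
$g{\left(K \right)} = - 72 K$
$- \frac{262}{-204} g{\left(-101 \right)} = - \frac{262}{-204} \left(\left(-72\right) \left(-101\right)\right) = \left(-262\right) \left(- \frac{1}{204}\right) 7272 = \frac{131}{102} \cdot 7272 = \frac{158772}{17}$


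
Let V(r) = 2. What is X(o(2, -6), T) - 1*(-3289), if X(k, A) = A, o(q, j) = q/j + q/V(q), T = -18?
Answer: 3271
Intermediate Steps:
o(q, j) = q/2 + q/j (o(q, j) = q/j + q/2 = q/2 + q/j)
X(o(2, -6), T) - 1*(-3289) = -18 - 1*(-3289) = -18 + 3289 = 3271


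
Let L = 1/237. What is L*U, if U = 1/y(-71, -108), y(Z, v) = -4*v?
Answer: 1/102384 ≈ 9.7672e-6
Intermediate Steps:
L = 1/237 ≈ 0.0042194
U = 1/432 (U = 1/(-4*(-108)) = 1/432 ≈ 0.0023148)
L*U = (1/237)*(1/432) = 1/102384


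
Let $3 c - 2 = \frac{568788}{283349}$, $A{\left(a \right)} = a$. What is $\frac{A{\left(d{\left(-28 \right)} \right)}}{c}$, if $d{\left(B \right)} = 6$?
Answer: $\frac{231831}{51613} \approx 4.4917$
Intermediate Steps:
$c = \frac{103226}{77277}$ ($c = \frac{2}{3} + \frac{568788 \cdot \frac{1}{283349}}{3} = \frac{2}{3} + \frac{1}{3} \cdot \frac{51708}{25759} = \frac{2}{3} + \frac{17236}{25759} = \frac{103226}{77277} \approx 1.3358$)
$\frac{A{\left(d{\left(-28 \right)} \right)}}{c} = \frac{6}{\frac{103226}{77277}} = 6 \cdot \frac{77277}{103226} = \frac{231831}{51613}$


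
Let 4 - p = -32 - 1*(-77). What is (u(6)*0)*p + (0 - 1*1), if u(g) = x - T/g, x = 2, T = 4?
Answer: -1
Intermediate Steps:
p = -41 (p = 4 - (-32 - 1*(-77)) = 4 - (-32 + 77) = 4 - 1*45 = 4 - 45 = -41)
u(g) = 2 - 4/g
(u(6)*0)*p + (0 - 1*1) = ((2 - 4/6)*0)*(-41) + (0 - 1*1) = ((2 - 4*⅙)*0)*(-41) + (0 - 1) = ((2 - ⅔)*0)*(-41) - 1 = ((4/3)*0)*(-41) - 1 = 0*(-41) - 1 = 0 - 1 = -1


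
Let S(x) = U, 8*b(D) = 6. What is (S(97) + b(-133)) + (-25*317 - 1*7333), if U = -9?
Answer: -61065/4 ≈ -15266.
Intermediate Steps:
b(D) = ¾ (b(D) = (⅛)*6 = ¾)
S(x) = -9
(S(97) + b(-133)) + (-25*317 - 1*7333) = (-9 + ¾) + (-25*317 - 1*7333) = -33/4 + (-7925 - 7333) = -33/4 - 15258 = -61065/4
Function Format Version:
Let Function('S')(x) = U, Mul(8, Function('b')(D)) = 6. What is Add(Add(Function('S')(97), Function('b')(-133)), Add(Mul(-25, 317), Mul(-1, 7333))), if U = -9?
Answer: Rational(-61065, 4) ≈ -15266.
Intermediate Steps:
Function('b')(D) = Rational(3, 4) (Function('b')(D) = Mul(Rational(1, 8), 6) = Rational(3, 4))
Function('S')(x) = -9
Add(Add(Function('S')(97), Function('b')(-133)), Add(Mul(-25, 317), Mul(-1, 7333))) = Add(Add(-9, Rational(3, 4)), Add(Mul(-25, 317), Mul(-1, 7333))) = Add(Rational(-33, 4), Add(-7925, -7333)) = Add(Rational(-33, 4), -15258) = Rational(-61065, 4)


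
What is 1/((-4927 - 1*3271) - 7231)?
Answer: -1/15429 ≈ -6.4813e-5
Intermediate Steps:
1/((-4927 - 1*3271) - 7231) = 1/((-4927 - 3271) - 7231) = 1/(-8198 - 7231) = 1/(-15429) = -1/15429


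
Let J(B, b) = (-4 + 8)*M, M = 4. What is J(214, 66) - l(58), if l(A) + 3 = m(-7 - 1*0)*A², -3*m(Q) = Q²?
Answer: 164893/3 ≈ 54964.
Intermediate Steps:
m(Q) = -Q²/3
J(B, b) = 16 (J(B, b) = (-4 + 8)*4 = 4*4 = 16)
l(A) = -3 - 49*A²/3 (l(A) = -3 + (-(-7 - 1*0)²/3)*A² = -3 + (-(-7 + 0)²/3)*A² = -3 + (-⅓*(-7)²)*A² = -3 + (-⅓*49)*A² = -3 - 49*A²/3)
J(214, 66) - l(58) = 16 - (-3 - 49/3*58²) = 16 - (-3 - 49/3*3364) = 16 - (-3 - 164836/3) = 16 - 1*(-164845/3) = 16 + 164845/3 = 164893/3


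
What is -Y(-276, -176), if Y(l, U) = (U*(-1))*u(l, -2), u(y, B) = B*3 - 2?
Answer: 1408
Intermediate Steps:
u(y, B) = -2 + 3*B (u(y, B) = 3*B - 2 = -2 + 3*B)
Y(l, U) = 8*U (Y(l, U) = (U*(-1))*(-2 + 3*(-2)) = (-U)*(-2 - 6) = -U*(-8) = 8*U)
-Y(-276, -176) = -8*(-176) = -1*(-1408) = 1408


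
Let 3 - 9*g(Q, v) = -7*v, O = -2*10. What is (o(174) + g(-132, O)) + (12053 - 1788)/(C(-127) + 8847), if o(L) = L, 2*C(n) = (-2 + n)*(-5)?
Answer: 8797067/55017 ≈ 159.90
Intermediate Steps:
C(n) = 5 - 5*n/2 (C(n) = ((-2 + n)*(-5))/2 = (10 - 5*n)/2 = 5 - 5*n/2)
O = -20
g(Q, v) = ⅓ + 7*v/9 (g(Q, v) = ⅓ - (-7)*v/9 = ⅓ + 7*v/9)
(o(174) + g(-132, O)) + (12053 - 1788)/(C(-127) + 8847) = (174 + (⅓ + (7/9)*(-20))) + (12053 - 1788)/((5 - 5/2*(-127)) + 8847) = (174 + (⅓ - 140/9)) + 10265/((5 + 635/2) + 8847) = (174 - 137/9) + 10265/(645/2 + 8847) = 1429/9 + 10265/(18339/2) = 1429/9 + 10265*(2/18339) = 1429/9 + 20530/18339 = 8797067/55017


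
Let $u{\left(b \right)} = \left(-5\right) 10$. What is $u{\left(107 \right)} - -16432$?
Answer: $16382$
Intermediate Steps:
$u{\left(b \right)} = -50$
$u{\left(107 \right)} - -16432 = -50 - -16432 = -50 + 16432 = 16382$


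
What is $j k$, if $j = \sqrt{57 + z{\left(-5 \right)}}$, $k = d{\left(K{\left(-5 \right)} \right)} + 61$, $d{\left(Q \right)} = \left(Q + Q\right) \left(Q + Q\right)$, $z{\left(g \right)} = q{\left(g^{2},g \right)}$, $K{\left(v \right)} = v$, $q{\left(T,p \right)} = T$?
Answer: $161 \sqrt{82} \approx 1457.9$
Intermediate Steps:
$z{\left(g \right)} = g^{2}$
$d{\left(Q \right)} = 4 Q^{2}$ ($d{\left(Q \right)} = 2 Q 2 Q = 4 Q^{2}$)
$k = 161$ ($k = 4 \left(-5\right)^{2} + 61 = 4 \cdot 25 + 61 = 100 + 61 = 161$)
$j = \sqrt{82}$ ($j = \sqrt{57 + \left(-5\right)^{2}} = \sqrt{57 + 25} = \sqrt{82} \approx 9.0554$)
$j k = \sqrt{82} \cdot 161 = 161 \sqrt{82}$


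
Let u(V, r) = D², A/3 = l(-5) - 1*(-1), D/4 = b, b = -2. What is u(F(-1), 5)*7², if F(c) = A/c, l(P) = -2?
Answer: 3136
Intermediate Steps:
D = -8 (D = 4*(-2) = -8)
A = -3 (A = 3*(-2 - 1*(-1)) = 3*(-2 + 1) = 3*(-1) = -3)
F(c) = -3/c
u(V, r) = 64 (u(V, r) = (-8)² = 64)
u(F(-1), 5)*7² = 64*7² = 64*49 = 3136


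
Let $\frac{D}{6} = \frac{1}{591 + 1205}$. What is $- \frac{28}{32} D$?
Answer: $- \frac{21}{7184} \approx -0.0029232$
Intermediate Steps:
$D = \frac{3}{898}$ ($D = \frac{6}{591 + 1205} = \frac{6}{1796} = 6 \cdot \frac{1}{1796} = \frac{3}{898} \approx 0.0033408$)
$- \frac{28}{32} D = - \frac{28}{32} \cdot \frac{3}{898} = \left(-28\right) \frac{1}{32} \cdot \frac{3}{898} = \left(- \frac{7}{8}\right) \frac{3}{898} = - \frac{21}{7184}$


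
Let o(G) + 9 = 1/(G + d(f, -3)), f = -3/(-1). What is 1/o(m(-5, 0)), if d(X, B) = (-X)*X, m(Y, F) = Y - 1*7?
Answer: -21/190 ≈ -0.11053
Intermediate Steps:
m(Y, F) = -7 + Y (m(Y, F) = Y - 7 = -7 + Y)
f = 3 (f = -3*(-1) = 3)
d(X, B) = -X²
o(G) = -9 + 1/(-9 + G) (o(G) = -9 + 1/(G - 1*3²) = -9 + 1/(G - 1*9) = -9 + 1/(G - 9) = -9 + 1/(-9 + G))
1/o(m(-5, 0)) = 1/((82 - 9*(-7 - 5))/(-9 + (-7 - 5))) = 1/((82 - 9*(-12))/(-9 - 12)) = 1/((82 + 108)/(-21)) = 1/(-1/21*190) = 1/(-190/21) = -21/190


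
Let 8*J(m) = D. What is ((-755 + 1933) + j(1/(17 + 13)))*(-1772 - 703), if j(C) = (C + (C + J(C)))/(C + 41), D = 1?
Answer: -14356225125/4924 ≈ -2.9156e+6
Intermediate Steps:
J(m) = ⅛ (J(m) = (⅛)*1 = ⅛)
j(C) = (⅛ + 2*C)/(41 + C) (j(C) = (C + (C + ⅛))/(C + 41) = (C + (⅛ + C))/(41 + C) = (⅛ + 2*C)/(41 + C))
((-755 + 1933) + j(1/(17 + 13)))*(-1772 - 703) = ((-755 + 1933) + (1 + 16/(17 + 13))/(8*(41 + 1/(17 + 13))))*(-1772 - 703) = (1178 + (1 + 16/30)/(8*(41 + 1/30)))*(-2475) = (1178 + (1 + 16*(1/30))/(8*(41 + 1/30)))*(-2475) = (1178 + (1 + 8/15)/(8*(1231/30)))*(-2475) = (1178 + (⅛)*(30/1231)*(23/15))*(-2475) = (1178 + 23/4924)*(-2475) = (5800495/4924)*(-2475) = -14356225125/4924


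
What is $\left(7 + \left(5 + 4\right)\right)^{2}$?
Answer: $256$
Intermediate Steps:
$\left(7 + \left(5 + 4\right)\right)^{2} = \left(7 + 9\right)^{2} = 16^{2} = 256$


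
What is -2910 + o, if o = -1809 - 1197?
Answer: -5916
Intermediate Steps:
o = -3006
-2910 + o = -2910 - 3006 = -5916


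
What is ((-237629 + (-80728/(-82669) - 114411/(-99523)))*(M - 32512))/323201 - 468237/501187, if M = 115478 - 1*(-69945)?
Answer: -149831743366808791396062559/1332719144671228355669 ≈ -1.1243e+5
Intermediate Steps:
M = 185423 (M = 115478 + 69945 = 185423)
((-237629 + (-80728/(-82669) - 114411/(-99523)))*(M - 32512))/323201 - 468237/501187 = ((-237629 + (-80728/(-82669) - 114411/(-99523)))*(185423 - 32512))/323201 - 468237/501187 = ((-237629 + (-80728*(-1/82669) - 114411*(-1/99523)))*152911)*(1/323201) - 468237*1/501187 = ((-237629 + (80728/82669 + 114411/99523))*152911)*(1/323201) - 468237/501187 = ((-237629 + 17492535703/8227466887)*152911)*(1/323201) - 468237/501187 = -1955067236355220/8227466887*152911*(1/323201) - 468237/501187 = -298951286178313045420/8227466887*1/323201 - 468237/501187 = -298951286178313045420/2659125525345287 - 468237/501187 = -149831743366808791396062559/1332719144671228355669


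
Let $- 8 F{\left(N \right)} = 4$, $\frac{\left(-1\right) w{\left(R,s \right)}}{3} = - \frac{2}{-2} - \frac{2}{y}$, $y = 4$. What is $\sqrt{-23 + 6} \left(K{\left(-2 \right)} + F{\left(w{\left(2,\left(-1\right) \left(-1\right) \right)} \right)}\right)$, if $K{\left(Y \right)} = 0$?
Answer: $- \frac{i \sqrt{17}}{2} \approx - 2.0616 i$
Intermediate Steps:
$w{\left(R,s \right)} = - \frac{3}{2}$ ($w{\left(R,s \right)} = - 3 \left(- \frac{2}{-2} - \frac{2}{4}\right) = - 3 \left(\left(-2\right) \left(- \frac{1}{2}\right) - \frac{1}{2}\right) = - 3 \left(1 - \frac{1}{2}\right) = \left(-3\right) \frac{1}{2} = - \frac{3}{2}$)
$F{\left(N \right)} = - \frac{1}{2}$ ($F{\left(N \right)} = \left(- \frac{1}{8}\right) 4 = - \frac{1}{2}$)
$\sqrt{-23 + 6} \left(K{\left(-2 \right)} + F{\left(w{\left(2,\left(-1\right) \left(-1\right) \right)} \right)}\right) = \sqrt{-23 + 6} \left(0 - \frac{1}{2}\right) = \sqrt{-17} \left(- \frac{1}{2}\right) = i \sqrt{17} \left(- \frac{1}{2}\right) = - \frac{i \sqrt{17}}{2}$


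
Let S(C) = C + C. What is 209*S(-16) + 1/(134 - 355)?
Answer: -1478049/221 ≈ -6688.0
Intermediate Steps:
S(C) = 2*C
209*S(-16) + 1/(134 - 355) = 209*(2*(-16)) + 1/(134 - 355) = 209*(-32) + 1/(-221) = -6688 - 1/221 = -1478049/221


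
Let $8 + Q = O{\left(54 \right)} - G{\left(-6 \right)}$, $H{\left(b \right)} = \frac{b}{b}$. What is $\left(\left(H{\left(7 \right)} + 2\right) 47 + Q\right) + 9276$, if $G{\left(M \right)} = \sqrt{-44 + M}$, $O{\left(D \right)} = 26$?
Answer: $9435 - 5 i \sqrt{2} \approx 9435.0 - 7.0711 i$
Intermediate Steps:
$H{\left(b \right)} = 1$
$Q = 18 - 5 i \sqrt{2}$ ($Q = -8 + \left(26 - \sqrt{-44 - 6}\right) = -8 + \left(26 - \sqrt{-50}\right) = -8 + \left(26 - 5 i \sqrt{2}\right) = 18 - 5 i \sqrt{2} \approx 18.0 - 7.0711 i$)
$\left(\left(H{\left(7 \right)} + 2\right) 47 + Q\right) + 9276 = \left(\left(1 + 2\right) 47 + \left(18 - 5 i \sqrt{2}\right)\right) + 9276 = \left(3 \cdot 47 + \left(18 - 5 i \sqrt{2}\right)\right) + 9276 = \left(141 + \left(18 - 5 i \sqrt{2}\right)\right) + 9276 = \left(159 - 5 i \sqrt{2}\right) + 9276 = 9435 - 5 i \sqrt{2}$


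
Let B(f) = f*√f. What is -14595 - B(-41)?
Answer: -14595 + 41*I*√41 ≈ -14595.0 + 262.53*I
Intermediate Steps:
B(f) = f^(3/2)
-14595 - B(-41) = -14595 - (-41)^(3/2) = -14595 - (-41)*I*√41 = -14595 + 41*I*√41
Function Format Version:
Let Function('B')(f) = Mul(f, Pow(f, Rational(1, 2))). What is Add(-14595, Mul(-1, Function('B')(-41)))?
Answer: Add(-14595, Mul(41, I, Pow(41, Rational(1, 2)))) ≈ Add(-14595., Mul(262.53, I))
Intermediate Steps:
Function('B')(f) = Pow(f, Rational(3, 2))
Add(-14595, Mul(-1, Function('B')(-41))) = Add(-14595, Mul(-1, Pow(-41, Rational(3, 2)))) = Add(-14595, Mul(-1, Mul(-41, I, Pow(41, Rational(1, 2))))) = Add(-14595, Mul(41, I, Pow(41, Rational(1, 2))))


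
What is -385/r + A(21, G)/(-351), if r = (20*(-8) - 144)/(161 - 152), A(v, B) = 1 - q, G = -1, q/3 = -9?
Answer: 1207703/106704 ≈ 11.318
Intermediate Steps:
q = -27 (q = 3*(-9) = -27)
A(v, B) = 28 (A(v, B) = 1 - 1*(-27) = 1 + 27 = 28)
r = -304/9 (r = (-160 - 144)/9 = -304*⅑ = -304/9 ≈ -33.778)
-385/r + A(21, G)/(-351) = -385/(-304/9) + 28/(-351) = -385*(-9/304) + 28*(-1/351) = 3465/304 - 28/351 = 1207703/106704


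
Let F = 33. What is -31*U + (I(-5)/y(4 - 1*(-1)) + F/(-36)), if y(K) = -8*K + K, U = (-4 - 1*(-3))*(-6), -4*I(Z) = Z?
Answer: -3926/21 ≈ -186.95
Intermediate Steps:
I(Z) = -Z/4
U = 6 (U = (-4 + 3)*(-6) = -1*(-6) = 6)
y(K) = -7*K
-31*U + (I(-5)/y(4 - 1*(-1)) + F/(-36)) = -31*6 + ((-¼*(-5))/((-7*(4 - 1*(-1)))) + 33/(-36)) = -186 + (5/(4*((-7*(4 + 1)))) + 33*(-1/36)) = -186 + (5/(4*((-7*5))) - 11/12) = -186 + ((5/4)/(-35) - 11/12) = -186 + ((5/4)*(-1/35) - 11/12) = -186 + (-1/28 - 11/12) = -186 - 20/21 = -3926/21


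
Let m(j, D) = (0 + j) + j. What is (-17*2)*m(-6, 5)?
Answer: 408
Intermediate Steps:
m(j, D) = 2*j (m(j, D) = j + j = 2*j)
(-17*2)*m(-6, 5) = (-17*2)*(2*(-6)) = -34*(-12) = 408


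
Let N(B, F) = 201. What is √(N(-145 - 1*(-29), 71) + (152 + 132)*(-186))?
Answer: 3*I*√5847 ≈ 229.4*I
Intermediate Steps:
√(N(-145 - 1*(-29), 71) + (152 + 132)*(-186)) = √(201 + (152 + 132)*(-186)) = √(201 + 284*(-186)) = √(201 - 52824) = √(-52623) = 3*I*√5847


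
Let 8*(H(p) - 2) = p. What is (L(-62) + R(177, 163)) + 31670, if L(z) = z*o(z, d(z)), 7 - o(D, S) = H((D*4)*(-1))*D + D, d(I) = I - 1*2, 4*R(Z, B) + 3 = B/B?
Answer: -198921/2 ≈ -99461.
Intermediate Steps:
R(Z, B) = -1/2 (R(Z, B) = -3/4 + (B/B)/4 = -3/4 + (1/4)*1 = -3/4 + 1/4 = -1/2)
H(p) = 2 + p/8
d(I) = -2 + I (d(I) = I - 2 = -2 + I)
o(D, S) = 7 - D - D*(2 - D/2) (o(D, S) = 7 - ((2 + ((D*4)*(-1))/8)*D + D) = 7 - ((2 + ((4*D)*(-1))/8)*D + D) = 7 - ((2 + (-4*D)/8)*D + D) = 7 - ((2 - D/2)*D + D) = 7 - (D*(2 - D/2) + D) = 7 - (D + D*(2 - D/2)) = 7 + (-D - D*(2 - D/2)) = 7 - D - D*(2 - D/2))
L(z) = z*(7 + z**2/2 - 3*z)
(L(-62) + R(177, 163)) + 31670 = ((1/2)*(-62)*(14 + (-62)**2 - 6*(-62)) - 1/2) + 31670 = ((1/2)*(-62)*(14 + 3844 + 372) - 1/2) + 31670 = ((1/2)*(-62)*4230 - 1/2) + 31670 = (-131130 - 1/2) + 31670 = -262261/2 + 31670 = -198921/2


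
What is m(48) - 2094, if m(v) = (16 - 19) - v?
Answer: -2145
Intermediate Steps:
m(v) = -3 - v
m(48) - 2094 = (-3 - 1*48) - 2094 = (-3 - 48) - 2094 = -51 - 2094 = -2145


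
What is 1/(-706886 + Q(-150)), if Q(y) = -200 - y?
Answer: -1/706936 ≈ -1.4146e-6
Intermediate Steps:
1/(-706886 + Q(-150)) = 1/(-706886 + (-200 - 1*(-150))) = 1/(-706886 + (-200 + 150)) = 1/(-706886 - 50) = 1/(-706936) = -1/706936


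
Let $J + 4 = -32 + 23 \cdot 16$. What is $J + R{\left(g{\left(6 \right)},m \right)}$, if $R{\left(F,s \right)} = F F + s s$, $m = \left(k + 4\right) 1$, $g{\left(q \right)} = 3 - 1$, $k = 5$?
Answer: $417$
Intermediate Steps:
$g{\left(q \right)} = 2$ ($g{\left(q \right)} = 3 - 1 = 2$)
$m = 9$ ($m = \left(5 + 4\right) 1 = 9 \cdot 1 = 9$)
$J = 332$ ($J = -4 + \left(-32 + 23 \cdot 16\right) = -4 + \left(-32 + 368\right) = -4 + 336 = 332$)
$R{\left(F,s \right)} = F^{2} + s^{2}$
$J + R{\left(g{\left(6 \right)},m \right)} = 332 + \left(2^{2} + 9^{2}\right) = 332 + \left(4 + 81\right) = 332 + 85 = 417$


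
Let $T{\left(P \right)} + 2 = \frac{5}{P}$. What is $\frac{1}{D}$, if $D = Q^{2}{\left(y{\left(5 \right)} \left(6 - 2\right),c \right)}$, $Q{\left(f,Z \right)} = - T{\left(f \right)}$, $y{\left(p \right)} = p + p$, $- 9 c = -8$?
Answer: $\frac{64}{225} \approx 0.28444$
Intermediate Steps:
$c = \frac{8}{9}$ ($c = \left(- \frac{1}{9}\right) \left(-8\right) = \frac{8}{9} \approx 0.88889$)
$y{\left(p \right)} = 2 p$
$T{\left(P \right)} = -2 + \frac{5}{P}$
$Q{\left(f,Z \right)} = 2 - \frac{5}{f}$ ($Q{\left(f,Z \right)} = - (-2 + \frac{5}{f}) = 2 - \frac{5}{f}$)
$D = \frac{225}{64}$ ($D = \left(2 - \frac{5}{2 \cdot 5 \left(6 - 2\right)}\right)^{2} = \left(2 - \frac{5}{10 \cdot 4}\right)^{2} = \left(2 - \frac{5}{40}\right)^{2} = \left(2 - \frac{1}{8}\right)^{2} = \left(\frac{15}{8}\right)^{2} = \frac{225}{64} \approx 3.5156$)
$\frac{1}{D} = \frac{1}{\frac{225}{64}} = \frac{64}{225}$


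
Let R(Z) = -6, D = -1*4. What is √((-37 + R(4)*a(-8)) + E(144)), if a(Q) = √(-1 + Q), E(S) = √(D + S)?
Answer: √(-37 - 18*I + 2*√35) ≈ 1.6992 - 5.2967*I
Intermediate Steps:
D = -4
E(S) = √(-4 + S)
√((-37 + R(4)*a(-8)) + E(144)) = √((-37 - 6*√(-1 - 8)) + √(-4 + 144)) = √((-37 - 18*I) + √140) = √((-37 - 18*I) + 2*√35) = √(-37 - 18*I + 2*√35)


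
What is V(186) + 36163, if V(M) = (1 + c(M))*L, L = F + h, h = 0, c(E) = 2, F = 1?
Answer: 36166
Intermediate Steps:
L = 1 (L = 1 + 0 = 1)
V(M) = 3 (V(M) = (1 + 2)*1 = 3*1 = 3)
V(186) + 36163 = 3 + 36163 = 36166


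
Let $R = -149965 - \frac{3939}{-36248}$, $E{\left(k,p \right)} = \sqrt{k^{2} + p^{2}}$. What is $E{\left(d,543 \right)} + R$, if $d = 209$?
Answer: $- \frac{5435927381}{36248} + \sqrt{338530} \approx -1.4938 \cdot 10^{5}$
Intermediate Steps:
$R = - \frac{5435927381}{36248}$ ($R = -149965 - - \frac{3939}{36248} = -149965 + \frac{3939}{36248} = - \frac{5435927381}{36248} \approx -1.4997 \cdot 10^{5}$)
$E{\left(d,543 \right)} + R = \sqrt{209^{2} + 543^{2}} - \frac{5435927381}{36248} = \sqrt{43681 + 294849} - \frac{5435927381}{36248} = \sqrt{338530} - \frac{5435927381}{36248} = - \frac{5435927381}{36248} + \sqrt{338530}$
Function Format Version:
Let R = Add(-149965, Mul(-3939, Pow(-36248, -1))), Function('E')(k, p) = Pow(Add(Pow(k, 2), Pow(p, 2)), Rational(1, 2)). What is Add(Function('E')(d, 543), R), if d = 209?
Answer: Add(Rational(-5435927381, 36248), Pow(338530, Rational(1, 2))) ≈ -1.4938e+5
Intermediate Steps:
R = Rational(-5435927381, 36248) (R = Add(-149965, Mul(-3939, Rational(-1, 36248))) = Add(-149965, Rational(3939, 36248)) = Rational(-5435927381, 36248) ≈ -1.4997e+5)
Add(Function('E')(d, 543), R) = Add(Pow(Add(Pow(209, 2), Pow(543, 2)), Rational(1, 2)), Rational(-5435927381, 36248)) = Add(Pow(Add(43681, 294849), Rational(1, 2)), Rational(-5435927381, 36248)) = Add(Pow(338530, Rational(1, 2)), Rational(-5435927381, 36248)) = Add(Rational(-5435927381, 36248), Pow(338530, Rational(1, 2)))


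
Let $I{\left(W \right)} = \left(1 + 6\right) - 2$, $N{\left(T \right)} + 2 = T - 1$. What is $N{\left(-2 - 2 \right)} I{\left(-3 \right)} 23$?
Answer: $-805$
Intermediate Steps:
$N{\left(T \right)} = -3 + T$ ($N{\left(T \right)} = -2 + \left(T - 1\right) = -2 + \left(-1 + T\right) = -3 + T$)
$I{\left(W \right)} = 5$ ($I{\left(W \right)} = 7 - 2 = 5$)
$N{\left(-2 - 2 \right)} I{\left(-3 \right)} 23 = \left(-3 - 4\right) 5 \cdot 23 = \left(-7\right) 5 \cdot 23 = \left(-35\right) 23 = -805$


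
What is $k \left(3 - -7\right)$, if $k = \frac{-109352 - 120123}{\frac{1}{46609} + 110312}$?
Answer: $- \frac{106956002750}{5141532009} \approx -20.802$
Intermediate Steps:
$k = - \frac{10695600275}{5141532009}$ ($k = - \frac{229475}{\frac{1}{46609} + 110312} = - \frac{229475}{\frac{5141532009}{46609}} = \left(-229475\right) \frac{46609}{5141532009} = - \frac{10695600275}{5141532009} \approx -2.0802$)
$k \left(3 - -7\right) = - \frac{10695600275 \left(3 - -7\right)}{5141532009} = - \frac{10695600275 \left(3 + 7\right)}{5141532009} = \left(- \frac{10695600275}{5141532009}\right) 10 = - \frac{106956002750}{5141532009}$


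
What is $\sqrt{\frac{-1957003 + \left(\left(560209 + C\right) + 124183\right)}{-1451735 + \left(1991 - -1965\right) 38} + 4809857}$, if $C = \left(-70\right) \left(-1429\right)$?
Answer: $\frac{2 \sqrt{2036566199177780415}}{1301407} \approx 2193.1$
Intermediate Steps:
$C = 100030$
$\sqrt{\frac{-1957003 + \left(\left(560209 + C\right) + 124183\right)}{-1451735 + \left(1991 - -1965\right) 38} + 4809857} = \sqrt{\frac{-1957003 + \left(\left(560209 + 100030\right) + 124183\right)}{-1451735 + \left(1991 - -1965\right) 38} + 4809857} = \sqrt{\frac{-1957003 + \left(660239 + 124183\right)}{-1451735 + \left(1991 + 1965\right) 38} + 4809857} = \sqrt{\frac{-1957003 + 784422}{-1451735 + 3956 \cdot 38} + 4809857} = \sqrt{- \frac{1172581}{-1451735 + 150328} + 4809857} = \sqrt{- \frac{1172581}{-1301407} + 4809857} = \sqrt{\left(-1172581\right) \left(- \frac{1}{1301407}\right) + 4809857} = \sqrt{\frac{1172581}{1301407} + 4809857} = \sqrt{\frac{6259582741380}{1301407}} = \frac{2 \sqrt{2036566199177780415}}{1301407}$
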